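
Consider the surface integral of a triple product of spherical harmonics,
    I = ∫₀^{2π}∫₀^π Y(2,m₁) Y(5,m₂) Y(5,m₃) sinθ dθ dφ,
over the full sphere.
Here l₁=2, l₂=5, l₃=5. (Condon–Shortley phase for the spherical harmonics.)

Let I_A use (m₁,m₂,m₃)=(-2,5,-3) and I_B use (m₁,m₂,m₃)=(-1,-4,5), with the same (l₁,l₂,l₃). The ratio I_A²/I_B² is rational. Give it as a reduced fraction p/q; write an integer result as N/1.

l's match ⇒ only the (l;m) 3-j factors differ between A and B.
A: triangle coeff Δ(2,5,5) = 1/38610; Σ_t [2,2]: t=2:+1/161280 = 1/161280; (3j)²=1/143 [(2 5 5; -2 5 -3)], sign=+1
B: triangle coeff Δ(2,5,5) = 1/38610; Σ_t [1,1]: t=1:−1/80640 = -1/80640; (3j)²=9/286 [(2 5 5; -1 -4 5)], sign=-1
I_A²/I_B² = (1/143)/(9/286) = 2/9

2/9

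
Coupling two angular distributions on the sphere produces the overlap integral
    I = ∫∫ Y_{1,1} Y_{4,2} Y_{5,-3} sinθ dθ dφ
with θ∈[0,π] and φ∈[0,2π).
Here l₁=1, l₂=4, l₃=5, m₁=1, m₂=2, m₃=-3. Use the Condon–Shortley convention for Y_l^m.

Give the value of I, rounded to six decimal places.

-0.259847

Checks pass: Σm=0; 10 even; l₃=5∈[3,5].
(2·1+1)(2·4+1)(2·5+1) = 297
Δ: 0! 2! 8! / 11! → 1/495
sum: t=0:+1/576 = 1/576
3j²(1 4 5; 0 0 0) = Δ·Π!·Σ² = 5/99  (sign -1)
sum: t=0:+1/2880 = 1/2880
3j²(1 4 5; 1 2 -3) = Δ·Π!·Σ² = 28/495  (sign +1)
combine: 4πI² = 297·5/99·28/495 = 28/33
take √, sign -1: I = -0.25984664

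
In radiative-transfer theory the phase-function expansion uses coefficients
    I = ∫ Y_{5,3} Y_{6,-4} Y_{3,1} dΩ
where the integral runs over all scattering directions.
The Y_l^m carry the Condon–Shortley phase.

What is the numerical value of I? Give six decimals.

0.113950

Checks pass: Σm=0; 14 even; l₃=3∈[1,11].
(2·5+1)(2·6+1)(2·3+1) = 1001
Δ: 8! 2! 4! / 15! → 1/675675
sum: t=3:−1/8640 t=4:+1/2304 t=5:−1/8640 = 7/34560
3j²(5 6 3; 0 0 0) = Δ·Π!·Σ² = 7/429  (sign -1)
sum: t=0:+1/322560 t=1:−1/30240 t=2:+1/69120 = -1/64512
3j²(5 6 3; 3 -4 1) = Δ·Π!·Σ² = 10/1001  (sign -1)
combine: 4πI² = 1001·7/429·10/1001 = 70/429
take √, sign +1: I = 0.11395029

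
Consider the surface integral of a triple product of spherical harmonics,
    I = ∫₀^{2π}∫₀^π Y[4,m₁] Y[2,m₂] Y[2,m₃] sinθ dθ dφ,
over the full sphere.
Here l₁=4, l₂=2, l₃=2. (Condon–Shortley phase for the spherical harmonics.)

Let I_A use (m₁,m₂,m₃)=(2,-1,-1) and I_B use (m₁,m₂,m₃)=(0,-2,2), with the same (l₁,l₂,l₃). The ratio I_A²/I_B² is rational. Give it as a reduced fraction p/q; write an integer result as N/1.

40/1

l's match ⇒ only the (l;m) 3-j factors differ between A and B.
A: triangle coeff Δ(4,2,2) = 1/630; Σ_t [1,1]: t=1:−1/36 = -1/36; (3j)²=4/63 [(4 2 2; 2 -1 -1)], sign=+1
B: triangle coeff Δ(4,2,2) = 1/630; Σ_t [0,0]: t=0:+1/576 = 1/576; (3j)²=1/630 [(4 2 2; 0 -2 2)], sign=+1
I_A²/I_B² = (4/63)/(1/630) = 40/1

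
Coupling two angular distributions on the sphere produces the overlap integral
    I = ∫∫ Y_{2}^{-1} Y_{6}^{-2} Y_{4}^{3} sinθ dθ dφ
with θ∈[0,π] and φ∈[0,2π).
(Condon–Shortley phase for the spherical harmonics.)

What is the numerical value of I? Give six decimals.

0.089969

Checks pass: Σm=0; 12 even; l₃=4∈[4,8].
(2·2+1)(2·6+1)(2·4+1) = 585
Δ: 4! 0! 8! / 13! → 1/6435
sum: t=2:+1/2304 = 1/2304
3j²(2 6 4; 0 0 0) = Δ·Π!·Σ² = 5/143  (sign +1)
sum: t=3:−1/30240 = -1/30240
3j²(2 6 4; -1 -2 3) = Δ·Π!·Σ² = 32/6435  (sign +1)
combine: 4πI² = 585·5/143·32/6435 = 160/1573
take √, sign +1: I = 0.08996855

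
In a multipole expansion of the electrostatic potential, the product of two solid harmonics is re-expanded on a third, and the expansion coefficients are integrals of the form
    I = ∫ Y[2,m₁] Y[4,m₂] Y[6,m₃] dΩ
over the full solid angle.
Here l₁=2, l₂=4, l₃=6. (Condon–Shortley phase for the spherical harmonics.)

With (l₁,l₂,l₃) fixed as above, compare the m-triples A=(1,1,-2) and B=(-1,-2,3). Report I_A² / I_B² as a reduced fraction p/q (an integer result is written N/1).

Shared (l₁,l₂,l₃)=(2,4,6): N and (l;000)² cancel in I_A²/I_B².
A: Δ = 0!·4!·8!/13! = 1/6435; Racah Σ t=0..0: t=0:+1/4320 = 1/4320; ⇒ 3j(2 4 6; 1 1 -2)² = 224/6435, sgn +1
B: Δ = 0!·4!·8!/13! = 1/6435; Racah Σ t=0..0: t=0:+1/8640 = 1/8640; ⇒ 3j(2 4 6; -1 -2 3)² = 28/715, sgn -1
I_A²/I_B² = (224/6435)/(28/715) = 8/9

8/9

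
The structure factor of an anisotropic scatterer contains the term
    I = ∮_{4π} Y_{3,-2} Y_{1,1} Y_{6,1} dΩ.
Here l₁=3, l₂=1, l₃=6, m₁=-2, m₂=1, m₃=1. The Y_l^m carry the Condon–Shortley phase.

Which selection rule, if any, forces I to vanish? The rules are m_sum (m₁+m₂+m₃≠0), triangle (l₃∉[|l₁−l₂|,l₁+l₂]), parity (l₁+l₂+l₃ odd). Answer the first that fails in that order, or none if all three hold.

triangle

Σmᵢ = 0  ✓
l₃∈[|l₁−l₂|,l₁+l₂]=[2,4], have l₃=6  ✗
Σlᵢ = 10 ⇒ even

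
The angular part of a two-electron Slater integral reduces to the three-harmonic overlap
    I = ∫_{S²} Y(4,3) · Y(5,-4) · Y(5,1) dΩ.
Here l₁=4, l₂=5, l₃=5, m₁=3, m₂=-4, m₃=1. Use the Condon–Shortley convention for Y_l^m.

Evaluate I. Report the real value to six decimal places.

-0.168084

m-sum 0 ✓  L=14 even ✓  1≤5≤9 ✓
Π(2lᵢ+1) = 9×11×11 = 1089
triangle coeff Δ(4,5,5) = 1/3153150
Σ_t [0,4]: t=0:+1/69120 t=1:−1/1728 t=2:+1/576 t=3:−1/1728 t=4:+1/69120 = 7/11520
(3j)²=2/143 [(4 5 5; 0 0 0)], sign=-1
Σ_t [0,1]: t=0:+1/17280 t=1:−1/103680 = 1/20736
(3j)²=10/429 [(4 5 5; 3 -4 1)], sign=+1
⇒ 4πI² = 60/169
I = (-1)√(60/169/(4π)) = -0.16808437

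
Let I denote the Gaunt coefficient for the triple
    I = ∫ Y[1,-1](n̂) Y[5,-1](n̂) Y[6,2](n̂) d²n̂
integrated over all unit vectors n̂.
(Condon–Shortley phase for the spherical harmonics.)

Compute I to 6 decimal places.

Checks pass: Σm=0; 12 even; l₃=6∈[4,6].
(2·1+1)(2·5+1)(2·6+1) = 429
Δ: 0! 2! 10! / 13! → 1/858
sum: t=0:+1/14400 = 1/14400
3j²(1 5 6; 0 0 0) = Δ·Π!·Σ² = 6/143  (sign +1)
sum: t=0:+1/34560 = 1/34560
3j²(1 5 6; -1 -1 2) = Δ·Π!·Σ² = 14/429  (sign +1)
combine: 4πI² = 429·6/143·14/429 = 84/143
take √, sign +1: I = 0.21620548

0.216205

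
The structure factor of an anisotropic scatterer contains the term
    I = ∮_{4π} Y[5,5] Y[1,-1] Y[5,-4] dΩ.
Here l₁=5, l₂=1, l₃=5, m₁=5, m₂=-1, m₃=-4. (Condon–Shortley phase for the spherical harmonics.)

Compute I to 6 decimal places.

Σlᵢ=11 odd — θ-integrand is odd under cosθ→−cosθ; I=0

0.000000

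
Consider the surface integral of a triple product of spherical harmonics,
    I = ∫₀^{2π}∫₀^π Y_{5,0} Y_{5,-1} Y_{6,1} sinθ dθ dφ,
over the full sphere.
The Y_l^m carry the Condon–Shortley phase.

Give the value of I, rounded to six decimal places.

m-sum 0 ✓  L=16 even ✓  0≤6≤10 ✓
Π(2lᵢ+1) = 11×11×13 = 1573
triangle coeff Δ(5,5,6) = 1/28588560
Σ_t [0,4]: t=0:+1/345600 t=1:−1/13824 t=2:+1/5184 t=3:−1/13824 t=4:+1/345600 = 7/129600
(3j)²=80/7293 [(5 5 6; 0 0 0)], sign=+1
Σ_t [0,4]: t=0:+1/138240 t=1:−1/10368 t=2:+1/6912 t=3:−1/34560 t=4:+1/2073600 = 7/259200
(3j)²=28/7293 [(5 5 6; 0 -1 1)], sign=-1
⇒ 4πI² = 2240/33813
I = (-1)√(2240/33813/(4π)) = -0.07260679

-0.072607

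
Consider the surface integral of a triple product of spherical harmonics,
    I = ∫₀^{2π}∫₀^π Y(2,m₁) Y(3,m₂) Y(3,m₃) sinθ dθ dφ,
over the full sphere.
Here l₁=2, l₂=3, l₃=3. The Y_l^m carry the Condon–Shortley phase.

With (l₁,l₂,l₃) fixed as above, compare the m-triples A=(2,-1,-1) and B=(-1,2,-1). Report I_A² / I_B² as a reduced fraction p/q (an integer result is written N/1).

l's match ⇒ only the (l;m) 3-j factors differ between A and B.
A: triangle coeff Δ(2,3,3) = 1/3780; Σ_t [0,0]: t=0:+1/16 = 1/16; (3j)²=2/35 [(2 3 3; 2 -1 -1)], sign=+1
B: triangle coeff Δ(2,3,3) = 1/3780; Σ_t [1,2]: t=1:−1/48 t=2:+1/12 = 1/16; (3j)²=1/28 [(2 3 3; -1 2 -1)], sign=+1
I_A²/I_B² = (2/35)/(1/28) = 8/5

8/5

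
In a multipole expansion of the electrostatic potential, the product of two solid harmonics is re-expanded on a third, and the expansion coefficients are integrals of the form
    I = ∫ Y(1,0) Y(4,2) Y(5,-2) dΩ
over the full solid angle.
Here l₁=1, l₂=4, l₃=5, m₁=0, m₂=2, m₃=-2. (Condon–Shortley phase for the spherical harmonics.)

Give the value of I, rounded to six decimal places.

0.225034

m-sum 0 ✓  L=10 even ✓  3≤5≤5 ✓
Π(2lᵢ+1) = 3×9×11 = 297
triangle coeff Δ(1,4,5) = 1/495
Σ_t [0,0]: t=0:+1/576 = 1/576
(3j)²=5/99 [(1 4 5; 0 0 0)], sign=-1
Σ_t [0,0]: t=0:+1/1440 = 1/1440
(3j)²=7/165 [(1 4 5; 0 2 -2)], sign=-1
⇒ 4πI² = 7/11
I = (+1)√(7/11/(4π)) = 0.22503380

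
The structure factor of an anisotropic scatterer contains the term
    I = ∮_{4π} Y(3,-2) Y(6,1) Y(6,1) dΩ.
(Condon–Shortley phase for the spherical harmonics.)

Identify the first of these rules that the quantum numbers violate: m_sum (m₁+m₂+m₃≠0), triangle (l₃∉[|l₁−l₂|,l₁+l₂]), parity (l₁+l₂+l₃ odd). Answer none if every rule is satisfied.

parity

m₁+m₂+m₃ = -2 + 1 + 1 = 0  ✓
triangle: |3−6|=3 ≤ l₃=6 ≤ 3+6=9  ✓
parity: l₁+l₂+l₃ = 15 is odd  ✗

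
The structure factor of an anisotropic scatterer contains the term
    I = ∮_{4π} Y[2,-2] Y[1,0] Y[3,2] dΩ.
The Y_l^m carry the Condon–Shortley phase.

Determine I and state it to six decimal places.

0.184674

Checks pass: Σm=0; 6 even; l₃=3∈[1,3].
(2·2+1)(2·1+1)(2·3+1) = 105
Δ: 0! 4! 2! / 7! → 1/105
sum: t=0:+1/4 = 1/4
3j²(2 1 3; 0 0 0) = Δ·Π!·Σ² = 3/35  (sign -1)
sum: t=0:+1/24 = 1/24
3j²(2 1 3; -2 0 2) = Δ·Π!·Σ² = 1/21  (sign -1)
combine: 4πI² = 105·3/35·1/21 = 3/7
take √, sign +1: I = 0.18467439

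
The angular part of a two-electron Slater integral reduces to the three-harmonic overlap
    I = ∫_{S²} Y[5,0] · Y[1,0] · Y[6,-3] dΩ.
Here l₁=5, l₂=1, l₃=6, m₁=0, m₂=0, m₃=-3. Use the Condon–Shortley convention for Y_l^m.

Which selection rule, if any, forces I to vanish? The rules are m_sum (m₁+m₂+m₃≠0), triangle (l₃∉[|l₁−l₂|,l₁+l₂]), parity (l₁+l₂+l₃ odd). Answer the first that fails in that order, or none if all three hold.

m_sum

azimuthal sum: 0 + 0 − 3 = -3  ✗
4 ≤ 6 ≤ 6 (triangle on l)
L = 5 + 1 + 6 = 12 (even)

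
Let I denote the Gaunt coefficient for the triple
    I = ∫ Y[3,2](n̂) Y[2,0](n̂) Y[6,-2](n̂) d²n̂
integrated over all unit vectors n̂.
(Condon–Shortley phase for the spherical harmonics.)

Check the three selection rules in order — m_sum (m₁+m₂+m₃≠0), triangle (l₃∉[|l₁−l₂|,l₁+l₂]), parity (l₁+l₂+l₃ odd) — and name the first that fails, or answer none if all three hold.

triangle

Σmᵢ = 0  ✓
l₃∈[|l₁−l₂|,l₁+l₂]=[1,5], have l₃=6  ✗
Σlᵢ = 11 ⇒ odd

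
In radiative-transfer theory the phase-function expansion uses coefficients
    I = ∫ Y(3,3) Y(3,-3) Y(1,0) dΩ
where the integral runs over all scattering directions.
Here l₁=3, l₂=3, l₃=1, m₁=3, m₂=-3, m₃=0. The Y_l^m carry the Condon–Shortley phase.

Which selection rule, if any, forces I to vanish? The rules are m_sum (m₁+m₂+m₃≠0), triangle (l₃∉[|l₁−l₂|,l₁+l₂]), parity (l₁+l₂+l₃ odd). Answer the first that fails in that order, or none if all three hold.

parity

azimuthal sum: 3 − 3 + 0 = 0  ✓
0 ≤ 1 ≤ 6 (triangle on l)  ✓
L = 3 + 3 + 1 = 7 (odd)  ✗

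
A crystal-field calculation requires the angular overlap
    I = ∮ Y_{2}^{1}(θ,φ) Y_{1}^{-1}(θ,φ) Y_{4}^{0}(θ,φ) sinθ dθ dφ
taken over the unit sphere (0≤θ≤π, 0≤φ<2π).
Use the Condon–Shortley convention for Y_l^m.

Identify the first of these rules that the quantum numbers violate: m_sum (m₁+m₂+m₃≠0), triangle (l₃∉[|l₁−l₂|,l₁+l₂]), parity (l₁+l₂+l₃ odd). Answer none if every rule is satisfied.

triangle

Σmᵢ = 0  ✓
l₃∈[|l₁−l₂|,l₁+l₂]=[1,3], have l₃=4  ✗
Σlᵢ = 7 ⇒ odd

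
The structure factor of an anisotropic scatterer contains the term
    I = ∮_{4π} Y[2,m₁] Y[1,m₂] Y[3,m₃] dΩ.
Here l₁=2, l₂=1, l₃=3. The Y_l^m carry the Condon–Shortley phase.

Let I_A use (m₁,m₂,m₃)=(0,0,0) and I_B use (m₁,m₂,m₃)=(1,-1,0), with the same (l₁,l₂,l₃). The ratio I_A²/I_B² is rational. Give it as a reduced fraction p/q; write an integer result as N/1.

Shared (l₁,l₂,l₃)=(2,1,3): N and (l;000)² cancel in I_A²/I_B².
A: Δ = 0!·4!·2!/7! = 1/105; Racah Σ t=0..0: t=0:+1/4 = 1/4; ⇒ 3j(2 1 3; 0 0 0)² = 3/35, sgn -1
B: Δ = 0!·4!·2!/7! = 1/105; Racah Σ t=0..0: t=0:+1/12 = 1/12; ⇒ 3j(2 1 3; 1 -1 0)² = 1/35, sgn -1
I_A²/I_B² = (3/35)/(1/35) = 3/1

3/1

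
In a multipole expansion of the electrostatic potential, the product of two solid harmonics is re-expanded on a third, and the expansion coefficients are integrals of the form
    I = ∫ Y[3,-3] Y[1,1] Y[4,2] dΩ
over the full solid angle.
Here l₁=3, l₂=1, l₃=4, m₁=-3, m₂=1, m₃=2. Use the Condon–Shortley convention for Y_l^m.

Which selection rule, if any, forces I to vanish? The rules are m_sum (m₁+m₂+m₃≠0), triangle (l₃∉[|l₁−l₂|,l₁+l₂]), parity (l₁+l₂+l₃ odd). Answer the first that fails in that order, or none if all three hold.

m₁+m₂+m₃ = -3 + 1 + 2 = 0  ✓
triangle: |3−1|=2 ≤ l₃=4 ≤ 3+1=4  ✓
parity: l₁+l₂+l₃ = 8 is even  ✓

none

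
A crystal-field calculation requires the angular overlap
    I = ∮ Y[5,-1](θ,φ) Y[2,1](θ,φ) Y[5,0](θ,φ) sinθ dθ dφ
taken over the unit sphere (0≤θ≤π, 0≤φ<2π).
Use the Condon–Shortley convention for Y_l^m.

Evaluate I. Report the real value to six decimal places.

Rules hold: Σm=0, L=12 even, 3≤5≤7.
N = 11·5·11 = 605
Δ = 2!·8!·2!/13! = 1/38610
Racah Σ t=0..2: t=0:+1/2880 t=1:−1/576 t=2:+1/2880 = -1/960
⇒ 3j(5 2 5; 0 0 0)² = 10/429, sgn +1
Racah Σ t=1..2: t=1:−1/1440 t=2:+1/1152 = 1/5760
⇒ 3j(5 2 5; -1 1 0)² = 1/858, sgn -1
4πI² = N·(3j₀)²·(3jₘ)² = 25/1521
I = -1·√(0.0164366/4π) = -0.03616600

-0.036166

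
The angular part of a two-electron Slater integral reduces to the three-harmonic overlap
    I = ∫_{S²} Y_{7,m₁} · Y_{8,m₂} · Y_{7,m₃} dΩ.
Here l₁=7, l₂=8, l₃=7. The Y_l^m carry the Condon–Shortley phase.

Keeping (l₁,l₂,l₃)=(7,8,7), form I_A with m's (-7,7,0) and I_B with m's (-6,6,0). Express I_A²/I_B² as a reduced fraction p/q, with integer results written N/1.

105/169

l's match ⇒ only the (l;m) 3-j factors differ between A and B.
A: triangle coeff Δ(7,8,7) = 1/22086194130; Σ_t [8,8]: t=8:+1/146313216000 = 1/146313216000; (3j)²=91/14858 [(7 8 7; -7 7 0)], sign=-1
B: triangle coeff Δ(7,8,7) = 1/22086194130; Σ_t [7,8]: t=7:−1/18289152000 t=8:+1/6967296000 = 13/146313216000; (3j)²=2197/222870 [(7 8 7; -6 6 0)], sign=-1
I_A²/I_B² = (91/14858)/(2197/222870) = 105/169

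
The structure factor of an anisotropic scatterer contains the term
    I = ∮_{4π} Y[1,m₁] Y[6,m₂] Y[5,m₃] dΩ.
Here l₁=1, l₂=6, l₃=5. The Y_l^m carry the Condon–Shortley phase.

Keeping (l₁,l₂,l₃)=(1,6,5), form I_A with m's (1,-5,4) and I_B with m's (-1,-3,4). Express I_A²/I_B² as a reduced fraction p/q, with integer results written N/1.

l's match ⇒ only the (l;m) 3-j factors differ between A and B.
A: triangle coeff Δ(1,6,5) = 1/858; Σ_t [0,0]: t=0:+1/725760 = 1/725760; (3j)²=5/78 [(1 6 5; 1 -5 4)], sign=-1
B: triangle coeff Δ(1,6,5) = 1/858; Σ_t [2,2]: t=2:+1/725760 = 1/725760; (3j)²=1/286 [(1 6 5; -1 -3 4)], sign=-1
I_A²/I_B² = (5/78)/(1/286) = 55/3

55/3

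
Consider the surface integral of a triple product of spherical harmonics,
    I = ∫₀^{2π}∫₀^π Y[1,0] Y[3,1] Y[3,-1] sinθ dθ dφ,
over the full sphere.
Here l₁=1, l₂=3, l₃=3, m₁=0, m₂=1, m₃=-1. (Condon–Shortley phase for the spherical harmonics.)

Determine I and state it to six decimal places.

Σlᵢ=7 odd — θ-integrand is odd under cosθ→−cosθ; I=0

0.000000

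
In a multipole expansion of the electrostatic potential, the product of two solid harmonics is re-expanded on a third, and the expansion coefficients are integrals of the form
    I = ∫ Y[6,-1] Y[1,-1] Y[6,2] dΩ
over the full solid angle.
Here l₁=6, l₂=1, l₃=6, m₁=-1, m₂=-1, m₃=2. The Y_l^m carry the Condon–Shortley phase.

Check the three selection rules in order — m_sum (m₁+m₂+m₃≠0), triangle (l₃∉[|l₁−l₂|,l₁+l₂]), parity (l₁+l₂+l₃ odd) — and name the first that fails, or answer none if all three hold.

parity

Σmᵢ = 0  ✓
l₃∈[|l₁−l₂|,l₁+l₂]=[5,7], have l₃=6  ✓
Σlᵢ = 13 ⇒ odd  ✗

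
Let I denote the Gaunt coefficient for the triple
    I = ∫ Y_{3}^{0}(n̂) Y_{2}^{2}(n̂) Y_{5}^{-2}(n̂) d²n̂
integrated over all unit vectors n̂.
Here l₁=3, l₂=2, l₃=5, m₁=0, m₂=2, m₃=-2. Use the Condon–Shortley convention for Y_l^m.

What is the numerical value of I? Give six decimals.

Checks pass: Σm=0; 10 even; l₃=5∈[1,5].
(2·3+1)(2·2+1)(2·5+1) = 385
Δ: 0! 6! 4! / 11! → 1/2310
sum: t=0:+1/144 = 1/144
3j²(3 2 5; 0 0 0) = Δ·Π!·Σ² = 10/231  (sign -1)
sum: t=0:+1/864 = 1/864
3j²(3 2 5; 0 2 -2) = Δ·Π!·Σ² = 1/66  (sign -1)
combine: 4πI² = 385·10/231·1/66 = 25/99
take √, sign +1: I = 0.14175797

0.141758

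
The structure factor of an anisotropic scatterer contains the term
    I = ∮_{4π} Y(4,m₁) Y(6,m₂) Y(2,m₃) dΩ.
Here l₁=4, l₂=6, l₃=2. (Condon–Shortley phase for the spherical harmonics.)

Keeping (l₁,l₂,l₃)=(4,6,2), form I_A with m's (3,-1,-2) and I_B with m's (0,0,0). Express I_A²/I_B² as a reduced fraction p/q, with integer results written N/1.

Shared (l₁,l₂,l₃)=(4,6,2): N and (l;000)² cancel in I_A²/I_B².
A: Δ = 8!·0!·4!/13! = 1/6435; Racah Σ t=1..1: t=1:−1/120960 = -1/120960; ⇒ 3j(4 6 2; 3 -1 -2)² = 1/1287, sgn -1
B: Δ = 8!·0!·4!/13! = 1/6435; Racah Σ t=4..4: t=4:+1/2304 = 1/2304; ⇒ 3j(4 6 2; 0 0 0)² = 5/143, sgn +1
I_A²/I_B² = (1/1287)/(5/143) = 1/45

1/45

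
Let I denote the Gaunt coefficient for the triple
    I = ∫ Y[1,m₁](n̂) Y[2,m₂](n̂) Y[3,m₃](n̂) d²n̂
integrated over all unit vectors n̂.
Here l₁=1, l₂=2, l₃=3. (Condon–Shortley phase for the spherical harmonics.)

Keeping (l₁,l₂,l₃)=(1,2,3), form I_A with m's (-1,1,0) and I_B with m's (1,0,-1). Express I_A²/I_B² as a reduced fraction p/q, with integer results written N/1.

l's match ⇒ only the (l;m) 3-j factors differ between A and B.
A: triangle coeff Δ(1,2,3) = 1/105; Σ_t [0,0]: t=0:+1/12 = 1/12; (3j)²=1/35 [(1 2 3; -1 1 0)], sign=-1
B: triangle coeff Δ(1,2,3) = 1/105; Σ_t [0,0]: t=0:+1/8 = 1/8; (3j)²=2/35 [(1 2 3; 1 0 -1)], sign=+1
I_A²/I_B² = (1/35)/(2/35) = 1/2

1/2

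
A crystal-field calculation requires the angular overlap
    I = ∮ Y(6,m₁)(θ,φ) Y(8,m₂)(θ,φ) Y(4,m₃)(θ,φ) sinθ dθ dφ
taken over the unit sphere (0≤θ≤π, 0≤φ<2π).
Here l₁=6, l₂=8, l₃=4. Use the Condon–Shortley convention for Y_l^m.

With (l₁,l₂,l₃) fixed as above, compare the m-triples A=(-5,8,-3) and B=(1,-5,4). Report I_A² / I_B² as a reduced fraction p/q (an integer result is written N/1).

Same 6,8,4: normalisation and zero-m 3j drop out of the ratio.
A: Δ: 10! 2! 6! / 19! → 1/23279256; sum: t=10:+1/2612736000 = 1/2612736000; 3j²(6 8 4; -5 8 -3) = Δ·Π!·Σ² = 77/2907  (sign -1)
B: Δ: 10! 2! 6! / 19! → 1/23279256; sum: t=3:−1/43545600 = -1/43545600; 3j²(6 8 4; 1 -5 4) = Δ·Π!·Σ² = 20/969  (sign -1)
I_A²/I_B² = (77/2907)/(20/969) = 77/60

77/60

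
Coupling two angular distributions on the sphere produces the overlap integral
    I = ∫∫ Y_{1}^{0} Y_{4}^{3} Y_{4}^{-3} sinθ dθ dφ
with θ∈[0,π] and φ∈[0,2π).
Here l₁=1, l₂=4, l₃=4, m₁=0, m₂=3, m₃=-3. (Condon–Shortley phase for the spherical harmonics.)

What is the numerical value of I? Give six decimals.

0.000000

l₁+l₂+l₃=9 is odd: 3j(l;000)=0 ⇒ I=0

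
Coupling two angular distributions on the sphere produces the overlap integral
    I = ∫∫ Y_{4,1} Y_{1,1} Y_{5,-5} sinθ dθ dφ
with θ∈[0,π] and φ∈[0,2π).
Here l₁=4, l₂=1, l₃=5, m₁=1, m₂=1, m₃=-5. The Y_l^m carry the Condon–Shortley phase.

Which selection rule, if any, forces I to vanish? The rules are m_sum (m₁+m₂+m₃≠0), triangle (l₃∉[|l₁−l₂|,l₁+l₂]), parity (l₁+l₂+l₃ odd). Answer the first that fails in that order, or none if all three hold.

Σmᵢ = -3  ✗
l₃∈[|l₁−l₂|,l₁+l₂]=[3,5], have l₃=5
Σlᵢ = 10 ⇒ even

m_sum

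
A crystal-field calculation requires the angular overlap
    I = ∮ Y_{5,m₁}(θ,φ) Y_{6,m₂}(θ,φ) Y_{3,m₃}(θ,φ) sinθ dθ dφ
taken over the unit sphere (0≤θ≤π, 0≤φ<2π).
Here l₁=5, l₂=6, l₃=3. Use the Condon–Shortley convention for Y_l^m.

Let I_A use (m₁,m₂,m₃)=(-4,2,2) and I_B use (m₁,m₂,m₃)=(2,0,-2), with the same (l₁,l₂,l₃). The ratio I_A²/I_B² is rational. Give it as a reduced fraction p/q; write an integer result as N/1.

5/7

Same 5,6,3: normalisation and zero-m 3j drop out of the ratio.
A: Δ: 8! 2! 4! / 15! → 1/675675; sum: t=7:−1/60480 t=8:+1/967680 = -1/64512; 3j²(5 6 3; -4 2 2) = Δ·Π!·Σ² = 15/1001  (sign +1)
B: Δ: 8! 2! 4! / 15! → 1/675675; sum: t=2:+1/34560 t=3:−1/8640 = -1/11520; 3j²(5 6 3; 2 0 -2) = Δ·Π!·Σ² = 3/143  (sign +1)
I_A²/I_B² = (15/1001)/(3/143) = 5/7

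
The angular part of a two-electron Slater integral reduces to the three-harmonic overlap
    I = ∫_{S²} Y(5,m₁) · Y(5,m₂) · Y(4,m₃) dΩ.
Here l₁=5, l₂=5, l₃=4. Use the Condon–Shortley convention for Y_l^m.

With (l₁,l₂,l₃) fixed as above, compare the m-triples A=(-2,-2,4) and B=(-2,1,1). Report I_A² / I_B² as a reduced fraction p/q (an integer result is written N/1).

l's match ⇒ only the (l;m) 3-j factors differ between A and B.
A: triangle coeff Δ(5,5,4) = 1/3153150; Σ_t [3,3]: t=3:−1/20736 = -1/20736; (3j)²=35/1287 [(5 5 4; -2 -2 4)], sign=-1
B: triangle coeff Δ(5,5,4) = 1/3153150; Σ_t [3,6]: t=3:−1/5184 t=4:+1/1152 t=5:−1/2880 t=6:+1/103680 = 7/20736; (3j)²=35/2574 [(5 5 4; -2 1 1)], sign=-1
I_A²/I_B² = (35/1287)/(35/2574) = 2/1

2/1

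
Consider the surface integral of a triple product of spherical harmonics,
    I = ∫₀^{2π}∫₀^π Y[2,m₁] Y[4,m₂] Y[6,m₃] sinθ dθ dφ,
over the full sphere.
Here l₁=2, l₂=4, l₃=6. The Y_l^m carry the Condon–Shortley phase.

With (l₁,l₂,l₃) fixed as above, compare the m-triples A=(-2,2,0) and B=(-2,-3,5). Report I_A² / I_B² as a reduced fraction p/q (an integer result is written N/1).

1/22

Same 2,4,6: normalisation and zero-m 3j drop out of the ratio.
A: Δ: 0! 4! 8! / 13! → 1/6435; sum: t=0:+1/34560 = 1/34560; 3j²(2 4 6; -2 2 0) = Δ·Π!·Σ² = 1/429  (sign +1)
B: Δ: 0! 4! 8! / 13! → 1/6435; sum: t=0:+1/120960 = 1/120960; 3j²(2 4 6; -2 -3 5) = Δ·Π!·Σ² = 2/39  (sign -1)
I_A²/I_B² = (1/429)/(2/39) = 1/22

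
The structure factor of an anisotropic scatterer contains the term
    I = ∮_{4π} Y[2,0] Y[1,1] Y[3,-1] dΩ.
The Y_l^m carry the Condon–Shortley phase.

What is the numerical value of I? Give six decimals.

-0.202301

Checks pass: Σm=0; 6 even; l₃=3∈[1,3].
(2·2+1)(2·1+1)(2·3+1) = 105
Δ: 0! 4! 2! / 7! → 1/105
sum: t=0:+1/4 = 1/4
3j²(2 1 3; 0 0 0) = Δ·Π!·Σ² = 3/35  (sign -1)
sum: t=0:+1/8 = 1/8
3j²(2 1 3; 0 1 -1) = Δ·Π!·Σ² = 2/35  (sign +1)
combine: 4πI² = 105·3/35·2/35 = 18/35
take √, sign -1: I = -0.20230066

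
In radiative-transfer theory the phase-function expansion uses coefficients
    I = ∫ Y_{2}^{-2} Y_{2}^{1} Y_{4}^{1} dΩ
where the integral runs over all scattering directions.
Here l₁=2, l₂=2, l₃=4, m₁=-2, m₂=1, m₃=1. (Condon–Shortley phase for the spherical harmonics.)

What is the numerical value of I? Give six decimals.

-0.090112

m-sum 0 ✓  L=8 even ✓  0≤4≤4 ✓
Π(2lᵢ+1) = 5×5×9 = 225
triangle coeff Δ(2,2,4) = 1/630
Σ_t [0,0]: t=0:+1/16 = 1/16
(3j)²=2/35 [(2 2 4; 0 0 0)], sign=+1
Σ_t [0,0]: t=0:+1/144 = 1/144
(3j)²=1/126 [(2 2 4; -2 1 1)], sign=-1
⇒ 4πI² = 5/49
I = (-1)√(5/49/(4π)) = -0.09011188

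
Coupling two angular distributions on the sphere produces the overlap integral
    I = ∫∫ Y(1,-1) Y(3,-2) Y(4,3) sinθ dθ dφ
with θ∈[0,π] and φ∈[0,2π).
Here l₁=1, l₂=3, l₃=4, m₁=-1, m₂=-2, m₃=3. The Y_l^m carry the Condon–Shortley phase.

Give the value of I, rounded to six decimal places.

m-sum 0 ✓  L=8 even ✓  2≤4≤4 ✓
Π(2lᵢ+1) = 3×7×9 = 189
triangle coeff Δ(1,3,4) = 1/252
Σ_t [0,0]: t=0:+1/36 = 1/36
(3j)²=4/63 [(1 3 4; 0 0 0)], sign=+1
Σ_t [0,0]: t=0:+1/240 = 1/240
(3j)²=1/12 [(1 3 4; -1 -2 3)], sign=-1
⇒ 4πI² = 1/1
I = (-1)√(1/1/(4π)) = -0.28209479

-0.282095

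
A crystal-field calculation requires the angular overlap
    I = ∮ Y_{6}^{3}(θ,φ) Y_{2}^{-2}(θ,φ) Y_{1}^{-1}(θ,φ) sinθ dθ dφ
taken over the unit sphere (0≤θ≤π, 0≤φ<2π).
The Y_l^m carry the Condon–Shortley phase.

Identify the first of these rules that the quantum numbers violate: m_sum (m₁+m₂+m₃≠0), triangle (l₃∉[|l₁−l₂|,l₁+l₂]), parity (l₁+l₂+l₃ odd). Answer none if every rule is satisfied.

triangle

Σmᵢ = 0  ✓
l₃∈[|l₁−l₂|,l₁+l₂]=[4,8], have l₃=1  ✗
Σlᵢ = 9 ⇒ odd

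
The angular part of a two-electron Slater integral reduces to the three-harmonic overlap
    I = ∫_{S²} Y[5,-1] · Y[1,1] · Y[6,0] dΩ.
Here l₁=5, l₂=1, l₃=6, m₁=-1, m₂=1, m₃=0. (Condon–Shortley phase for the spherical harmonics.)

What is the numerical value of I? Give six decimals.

m-sum 0 ✓  L=12 even ✓  4≤6≤6 ✓
Π(2lᵢ+1) = 11×3×13 = 429
triangle coeff Δ(5,1,6) = 1/858
Σ_t [0,0]: t=0:+1/14400 = 1/14400
(3j)²=6/143 [(5 1 6; 0 0 0)], sign=+1
Σ_t [0,0]: t=0:+1/34560 = 1/34560
(3j)²=5/286 [(5 1 6; -1 1 0)], sign=+1
⇒ 4πI² = 45/143
I = (+1)√(45/143/(4π)) = 0.15824621

0.158246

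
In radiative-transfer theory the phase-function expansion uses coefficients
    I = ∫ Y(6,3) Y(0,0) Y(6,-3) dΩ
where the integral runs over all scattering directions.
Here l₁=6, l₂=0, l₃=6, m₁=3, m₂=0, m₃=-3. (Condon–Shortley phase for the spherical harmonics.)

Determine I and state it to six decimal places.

-0.282095

m-sum 0 ✓  L=12 even ✓  6≤6≤6 ✓
Π(2lᵢ+1) = 13×1×13 = 169
triangle coeff Δ(6,0,6) = 1/13
Σ_t [0,0]: t=0:+1/518400 = 1/518400
(3j)²=1/13 [(6 0 6; 0 0 0)], sign=+1
Σ_t [0,0]: t=0:+1/2177280 = 1/2177280
(3j)²=1/13 [(6 0 6; 3 0 -3)], sign=-1
⇒ 4πI² = 1/1
I = (-1)√(1/1/(4π)) = -0.28209479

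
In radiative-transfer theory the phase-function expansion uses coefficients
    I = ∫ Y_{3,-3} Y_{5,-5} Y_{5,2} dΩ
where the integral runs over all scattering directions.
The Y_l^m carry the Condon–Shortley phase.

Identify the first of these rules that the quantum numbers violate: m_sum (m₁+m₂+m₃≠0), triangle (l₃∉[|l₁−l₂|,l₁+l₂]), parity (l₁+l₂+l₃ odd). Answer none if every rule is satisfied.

azimuthal sum: -3 − 5 + 2 = -6  ✗
2 ≤ 5 ≤ 8 (triangle on l)
L = 3 + 5 + 5 = 13 (odd)

m_sum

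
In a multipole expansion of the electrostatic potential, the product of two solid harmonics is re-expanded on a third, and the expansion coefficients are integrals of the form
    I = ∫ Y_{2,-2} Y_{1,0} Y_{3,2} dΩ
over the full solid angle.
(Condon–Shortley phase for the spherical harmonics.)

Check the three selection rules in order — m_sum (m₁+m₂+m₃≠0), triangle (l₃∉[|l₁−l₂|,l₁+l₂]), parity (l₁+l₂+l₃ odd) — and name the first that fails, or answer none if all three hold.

none

Σmᵢ = 0  ✓
l₃∈[|l₁−l₂|,l₁+l₂]=[1,3], have l₃=3  ✓
Σlᵢ = 6 ⇒ even  ✓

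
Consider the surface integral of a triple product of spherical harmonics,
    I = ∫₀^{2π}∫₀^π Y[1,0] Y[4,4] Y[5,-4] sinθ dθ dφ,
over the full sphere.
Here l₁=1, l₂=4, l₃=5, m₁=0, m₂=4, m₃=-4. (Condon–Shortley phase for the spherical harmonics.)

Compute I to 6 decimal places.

Checks pass: Σm=0; 10 even; l₃=5∈[3,5].
(2·1+1)(2·4+1)(2·5+1) = 297
Δ: 0! 2! 8! / 11! → 1/495
sum: t=0:+1/576 = 1/576
3j²(1 4 5; 0 0 0) = Δ·Π!·Σ² = 5/99  (sign -1)
sum: t=0:+1/40320 = 1/40320
3j²(1 4 5; 0 4 -4) = Δ·Π!·Σ² = 1/55  (sign -1)
combine: 4πI² = 297·5/99·1/55 = 3/11
take √, sign +1: I = 0.14731920

0.147319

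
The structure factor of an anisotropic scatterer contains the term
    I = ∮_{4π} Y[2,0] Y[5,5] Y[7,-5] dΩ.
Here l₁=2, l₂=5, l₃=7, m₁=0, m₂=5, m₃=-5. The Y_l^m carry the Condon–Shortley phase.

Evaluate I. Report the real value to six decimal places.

Checks pass: Σm=0; 14 even; l₃=7∈[3,7].
(2·2+1)(2·5+1)(2·7+1) = 825
Δ: 0! 4! 10! / 15! → 1/15015
sum: t=0:+1/57600 = 1/57600
3j²(2 5 7; 0 0 0) = Δ·Π!·Σ² = 21/715  (sign -1)
sum: t=0:+1/14515200 = 1/14515200
3j²(2 5 7; 0 5 -5) = Δ·Π!·Σ² = 2/455  (sign +1)
combine: 4πI² = 825·21/715·2/455 = 18/169
take √, sign -1: I = -0.09206360

-0.092064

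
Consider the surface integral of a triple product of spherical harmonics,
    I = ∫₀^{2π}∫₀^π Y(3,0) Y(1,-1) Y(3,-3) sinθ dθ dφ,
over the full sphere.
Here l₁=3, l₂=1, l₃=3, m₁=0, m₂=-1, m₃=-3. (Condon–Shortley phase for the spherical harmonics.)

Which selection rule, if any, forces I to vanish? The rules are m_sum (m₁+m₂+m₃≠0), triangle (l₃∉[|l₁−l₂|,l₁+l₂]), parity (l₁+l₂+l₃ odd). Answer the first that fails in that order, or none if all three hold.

m_sum

Σmᵢ = -4  ✗
l₃∈[|l₁−l₂|,l₁+l₂]=[2,4], have l₃=3
Σlᵢ = 7 ⇒ odd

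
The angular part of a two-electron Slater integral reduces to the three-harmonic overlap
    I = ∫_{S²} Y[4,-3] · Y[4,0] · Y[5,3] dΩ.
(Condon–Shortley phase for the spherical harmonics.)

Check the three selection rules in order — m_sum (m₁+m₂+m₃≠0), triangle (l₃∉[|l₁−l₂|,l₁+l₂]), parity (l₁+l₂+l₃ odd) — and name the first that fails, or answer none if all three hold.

azimuthal sum: -3 + 0 + 3 = 0  ✓
0 ≤ 5 ≤ 8 (triangle on l)  ✓
L = 4 + 4 + 5 = 13 (odd)  ✗

parity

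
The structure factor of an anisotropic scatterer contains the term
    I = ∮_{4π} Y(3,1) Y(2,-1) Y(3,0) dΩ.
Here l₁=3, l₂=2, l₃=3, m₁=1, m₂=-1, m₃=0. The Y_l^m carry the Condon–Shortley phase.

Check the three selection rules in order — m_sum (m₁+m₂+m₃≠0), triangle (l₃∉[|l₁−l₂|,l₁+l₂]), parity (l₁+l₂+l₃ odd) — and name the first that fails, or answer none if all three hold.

Σmᵢ = 0  ✓
l₃∈[|l₁−l₂|,l₁+l₂]=[1,5], have l₃=3  ✓
Σlᵢ = 8 ⇒ even  ✓

none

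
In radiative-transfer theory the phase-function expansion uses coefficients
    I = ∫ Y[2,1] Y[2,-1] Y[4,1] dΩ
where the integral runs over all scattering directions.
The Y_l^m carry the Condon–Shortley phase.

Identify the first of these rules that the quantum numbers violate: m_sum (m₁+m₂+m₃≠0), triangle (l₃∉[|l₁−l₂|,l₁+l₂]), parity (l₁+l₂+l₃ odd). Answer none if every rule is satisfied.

m_sum

azimuthal sum: 1 − 1 + 1 = 1  ✗
0 ≤ 4 ≤ 4 (triangle on l)
L = 2 + 2 + 4 = 8 (even)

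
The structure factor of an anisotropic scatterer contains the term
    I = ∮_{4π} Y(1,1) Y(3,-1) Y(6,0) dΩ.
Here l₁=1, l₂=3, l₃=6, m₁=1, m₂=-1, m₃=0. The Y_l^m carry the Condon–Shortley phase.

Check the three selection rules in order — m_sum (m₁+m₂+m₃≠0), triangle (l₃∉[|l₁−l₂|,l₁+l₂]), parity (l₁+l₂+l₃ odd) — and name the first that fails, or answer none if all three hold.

azimuthal sum: 1 − 1 + 0 = 0  ✓
2 ≤ 6 ≤ 4 (triangle on l)  ✗
L = 1 + 3 + 6 = 10 (even)

triangle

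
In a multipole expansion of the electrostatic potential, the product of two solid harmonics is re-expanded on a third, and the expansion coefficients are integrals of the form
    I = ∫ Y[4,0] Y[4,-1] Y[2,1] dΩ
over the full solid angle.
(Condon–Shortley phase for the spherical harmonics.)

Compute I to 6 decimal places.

-0.044869

Rules hold: Σm=0, L=10 even, 0≤2≤8.
N = 9·9·5 = 405
Δ = 6!·2!·2!/11! = 1/13860
Racah Σ t=2..4: t=2:+1/192 t=3:−1/36 t=4:+1/192 = -5/288
⇒ 3j(4 4 2; 0 0 0)² = 20/693, sgn -1
Racah Σ t=2..3: t=2:+1/96 t=3:−1/72 = -1/288
⇒ 3j(4 4 2; 0 -1 1)² = 1/462, sgn +1
4πI² = N·(3j₀)²·(3jₘ)² = 150/5929
I = -1·√(0.0252994/4π) = -0.04486937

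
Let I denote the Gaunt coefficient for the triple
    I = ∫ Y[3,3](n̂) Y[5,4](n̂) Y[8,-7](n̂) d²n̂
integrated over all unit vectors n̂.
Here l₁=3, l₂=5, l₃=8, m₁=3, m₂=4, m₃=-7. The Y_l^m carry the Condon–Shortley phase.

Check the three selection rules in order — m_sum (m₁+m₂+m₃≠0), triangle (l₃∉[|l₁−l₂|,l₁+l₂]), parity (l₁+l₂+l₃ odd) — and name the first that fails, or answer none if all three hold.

none

m₁+m₂+m₃ = 3 + 4 − 7 = 0  ✓
triangle: |3−5|=2 ≤ l₃=8 ≤ 3+5=8  ✓
parity: l₁+l₂+l₃ = 16 is even  ✓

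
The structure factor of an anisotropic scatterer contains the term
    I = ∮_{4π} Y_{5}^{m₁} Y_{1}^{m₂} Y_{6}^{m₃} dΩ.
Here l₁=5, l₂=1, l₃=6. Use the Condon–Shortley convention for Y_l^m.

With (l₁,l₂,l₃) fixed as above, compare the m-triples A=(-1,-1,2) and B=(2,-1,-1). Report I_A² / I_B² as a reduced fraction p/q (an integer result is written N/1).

14/5

Same 5,1,6: normalisation and zero-m 3j drop out of the ratio.
A: Δ: 0! 10! 2! / 13! → 1/858; sum: t=0:+1/34560 = 1/34560; 3j²(5 1 6; -1 -1 2) = Δ·Π!·Σ² = 14/429  (sign +1)
B: Δ: 0! 10! 2! / 13! → 1/858; sum: t=0:+1/60480 = 1/60480; 3j²(5 1 6; 2 -1 -1) = Δ·Π!·Σ² = 5/429  (sign -1)
I_A²/I_B² = (14/429)/(5/429) = 14/5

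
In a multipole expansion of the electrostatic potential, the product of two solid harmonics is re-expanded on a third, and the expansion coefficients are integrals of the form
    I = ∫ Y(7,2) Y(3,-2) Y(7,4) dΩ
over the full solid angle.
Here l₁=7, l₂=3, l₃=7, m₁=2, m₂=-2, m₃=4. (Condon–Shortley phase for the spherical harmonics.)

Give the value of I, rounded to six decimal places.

2 − 2 + 4 = 4 ≠ 0: azimuthal integral kills it; I = 0

0.000000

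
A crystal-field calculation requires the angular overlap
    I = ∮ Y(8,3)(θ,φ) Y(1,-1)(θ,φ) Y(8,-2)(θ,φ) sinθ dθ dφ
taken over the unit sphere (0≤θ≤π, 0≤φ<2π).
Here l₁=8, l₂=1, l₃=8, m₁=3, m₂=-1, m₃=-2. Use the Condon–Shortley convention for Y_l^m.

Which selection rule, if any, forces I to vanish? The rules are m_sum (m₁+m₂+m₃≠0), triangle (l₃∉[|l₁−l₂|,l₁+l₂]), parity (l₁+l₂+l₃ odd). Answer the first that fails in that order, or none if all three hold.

m₁+m₂+m₃ = 3 − 1 − 2 = 0  ✓
triangle: |8−1|=7 ≤ l₃=8 ≤ 8+1=9  ✓
parity: l₁+l₂+l₃ = 17 is odd  ✗

parity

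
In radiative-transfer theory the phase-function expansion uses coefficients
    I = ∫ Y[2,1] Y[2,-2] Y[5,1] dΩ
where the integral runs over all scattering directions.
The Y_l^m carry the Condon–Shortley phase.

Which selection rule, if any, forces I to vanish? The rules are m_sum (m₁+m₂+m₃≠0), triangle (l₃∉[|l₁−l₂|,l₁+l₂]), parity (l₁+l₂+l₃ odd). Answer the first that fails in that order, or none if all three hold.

triangle

Σmᵢ = 0  ✓
l₃∈[|l₁−l₂|,l₁+l₂]=[0,4], have l₃=5  ✗
Σlᵢ = 9 ⇒ odd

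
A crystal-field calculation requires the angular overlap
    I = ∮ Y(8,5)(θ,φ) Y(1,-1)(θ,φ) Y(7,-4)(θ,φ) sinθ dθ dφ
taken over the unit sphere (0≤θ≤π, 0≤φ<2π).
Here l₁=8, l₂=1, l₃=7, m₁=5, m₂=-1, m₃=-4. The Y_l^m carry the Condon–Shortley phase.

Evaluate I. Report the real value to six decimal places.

Rules hold: Σm=0, L=16 even, 7≤7≤9.
N = 17·3·15 = 765
Δ = 2!·14!·0!/17! = 1/2040
Racah Σ t=1..1: t=1:−1/25401600 = -1/25401600
⇒ 3j(8 1 7; 0 0 0)² = 8/255, sgn +1
Racah Σ t=0..0: t=0:+1/479001600 = 1/479001600
⇒ 3j(8 1 7; 5 -1 -4)² = 13/340, sgn -1
4πI² = N·(3j₀)²·(3jₘ)² = 78/85
I = -1·√(0.917647/4π) = -0.27022959

-0.270230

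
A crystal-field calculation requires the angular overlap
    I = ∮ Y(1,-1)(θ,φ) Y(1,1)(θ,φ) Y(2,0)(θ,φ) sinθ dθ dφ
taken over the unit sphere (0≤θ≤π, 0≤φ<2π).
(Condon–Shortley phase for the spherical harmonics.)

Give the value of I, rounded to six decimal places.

Checks pass: Σm=0; 4 even; l₃=2∈[0,2].
(2·1+1)(2·1+1)(2·2+1) = 45
Δ: 0! 2! 2! / 5! → 1/30
sum: t=0:+1/1 = 1/1
3j²(1 1 2; 0 0 0) = Δ·Π!·Σ² = 2/15  (sign +1)
sum: t=0:+1/4 = 1/4
3j²(1 1 2; -1 1 0) = Δ·Π!·Σ² = 1/30  (sign +1)
combine: 4πI² = 45·2/15·1/30 = 1/5
take √, sign +1: I = 0.12615663

0.126157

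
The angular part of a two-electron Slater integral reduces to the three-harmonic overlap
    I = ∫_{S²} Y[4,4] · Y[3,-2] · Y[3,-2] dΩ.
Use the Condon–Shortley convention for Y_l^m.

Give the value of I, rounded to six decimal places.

Checks pass: Σm=0; 10 even; l₃=3∈[1,7].
(2·4+1)(2·3+1)(2·3+1) = 441
Δ: 4! 4! 2! / 11! → 1/34650
sum: t=1:−1/72 t=2:+1/16 t=3:−1/72 = 5/144
3j²(4 3 3; 0 0 0) = Δ·Π!·Σ² = 2/77  (sign -1)
sum: t=0:+1/576 = 1/576
3j²(4 3 3; 4 -2 -2) = Δ·Π!·Σ² = 5/99  (sign -1)
combine: 4πI² = 441·2/77·5/99 = 70/121
take √, sign +1: I = 0.21456131

0.214561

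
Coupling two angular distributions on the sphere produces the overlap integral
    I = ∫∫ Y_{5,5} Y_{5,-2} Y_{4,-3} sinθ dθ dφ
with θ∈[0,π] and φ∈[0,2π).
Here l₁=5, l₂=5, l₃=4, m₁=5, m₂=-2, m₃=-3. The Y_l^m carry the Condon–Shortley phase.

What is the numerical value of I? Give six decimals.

Rules hold: Σm=0, L=14 even, 0≤4≤10.
N = 11·11·9 = 1089
Δ = 6!·4!·4!/15! = 1/3153150
Racah Σ t=1..5: t=1:−1/69120 t=2:+1/1728 t=3:−1/576 t=4:+1/1728 t=5:−1/69120 = -7/11520
⇒ 3j(5 5 4; 0 0 0)² = 2/143, sgn -1
Racah Σ t=0..0: t=0:+1/103680 = 1/103680
⇒ 3j(5 5 4; 5 -2 -3)² = 7/429, sgn -1
4πI² = N·(3j₀)²·(3jₘ)² = 42/169
I = +1·√(0.248521/4π) = 0.14062948

0.140629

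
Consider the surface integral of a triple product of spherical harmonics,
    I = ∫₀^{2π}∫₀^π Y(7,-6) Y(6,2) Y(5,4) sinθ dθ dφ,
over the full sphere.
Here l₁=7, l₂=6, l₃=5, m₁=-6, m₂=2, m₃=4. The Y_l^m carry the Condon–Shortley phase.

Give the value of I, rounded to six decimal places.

-0.164530

Checks pass: Σm=0; 18 even; l₃=5∈[1,13].
(2·7+1)(2·6+1)(2·5+1) = 2145
Δ: 8! 6! 4! / 19! → 1/174594420
sum: t=2:+1/4147200 t=3:−1/207360 t=4:+1/82944 t=5:−1/207360 t=6:+1/4147200 = 1/345600
3j²(7 6 5; 0 0 0) = Δ·Π!·Σ² = 420/46189  (sign -1)
sum: t=7:−1/21772800 t=8:+1/116121600 = -13/348364800
3j²(7 6 5; -6 2 4) = Δ·Π!·Σ² = 169/9690  (sign +1)
combine: 4πI² = 2145·420/46189·169/9690 = 35490/104329
take √, sign -1: I = -0.16453017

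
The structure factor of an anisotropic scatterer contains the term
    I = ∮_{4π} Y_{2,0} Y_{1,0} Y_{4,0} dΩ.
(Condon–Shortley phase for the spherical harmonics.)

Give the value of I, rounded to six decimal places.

0.000000

l₃=4 ∉ [1,3] — triangle fails ⇒ I = 0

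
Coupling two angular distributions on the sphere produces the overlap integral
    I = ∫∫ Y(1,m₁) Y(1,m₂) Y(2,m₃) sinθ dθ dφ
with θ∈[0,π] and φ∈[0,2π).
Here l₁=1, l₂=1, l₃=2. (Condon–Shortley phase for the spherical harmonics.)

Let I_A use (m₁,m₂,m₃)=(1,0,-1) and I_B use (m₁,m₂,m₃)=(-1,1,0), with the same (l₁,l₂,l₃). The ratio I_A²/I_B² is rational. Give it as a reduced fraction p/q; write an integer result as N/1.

3/1

Shared (l₁,l₂,l₃)=(1,1,2): N and (l;000)² cancel in I_A²/I_B².
A: Δ = 0!·2!·2!/5! = 1/30; Racah Σ t=0..0: t=0:+1/2 = 1/2; ⇒ 3j(1 1 2; 1 0 -1)² = 1/10, sgn -1
B: Δ = 0!·2!·2!/5! = 1/30; Racah Σ t=0..0: t=0:+1/4 = 1/4; ⇒ 3j(1 1 2; -1 1 0)² = 1/30, sgn +1
I_A²/I_B² = (1/10)/(1/30) = 3/1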